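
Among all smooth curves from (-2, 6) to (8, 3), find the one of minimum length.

Arc-length functional: J[y] = ∫ sqrt(1 + (y')^2) dx.
Lagrangian L = sqrt(1 + (y')^2) has no explicit y dependence, so ∂L/∂y = 0 and the Euler-Lagrange equation gives
    d/dx( y' / sqrt(1 + (y')^2) ) = 0  ⇒  y' / sqrt(1 + (y')^2) = const.
Hence y' is constant, so y(x) is affine.
Fitting the endpoints (-2, 6) and (8, 3):
    slope m = (3 − 6) / (8 − (-2)) = -3/10,
    intercept c = 6 − m·(-2) = 27/5.
Extremal: y(x) = (-3/10) x + 27/5.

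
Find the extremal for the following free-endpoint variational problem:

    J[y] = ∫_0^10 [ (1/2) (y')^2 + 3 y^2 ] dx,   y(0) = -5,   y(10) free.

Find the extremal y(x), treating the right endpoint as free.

The Lagrangian L = (1/2) (y')^2 + 3 y^2 gives
    ∂L/∂y = 6 y,   ∂L/∂y' = y'.
Euler-Lagrange: y'' − 6 y = 0.
With k = sqrt(6), the general solution is
    y(x) = A cosh(sqrt(6) x) + B sinh(sqrt(6) x).
Fixed left endpoint y(0) = -5 ⇒ A = -5.
The right endpoint x = 10 is free, so the natural (transversality) condition is ∂L/∂y' |_{x=10} = 0, i.e. y'(10) = 0.
Compute y'(x) = A k sinh(k x) + B k cosh(k x), so
    y'(10) = A k sinh(k·10) + B k cosh(k·10) = 0
    ⇒ B = −A tanh(k·10) = 5 tanh(sqrt(6)·10).
Therefore the extremal is
    y(x) = −5 cosh(sqrt(6) x) + 5 tanh(sqrt(6)·10) sinh(sqrt(6) x).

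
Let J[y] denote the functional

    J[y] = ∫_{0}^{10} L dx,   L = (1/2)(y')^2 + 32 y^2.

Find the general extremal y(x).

The Lagrangian is L = (1/2)(y')^2 + 32 y^2.
∂L/∂y = 64y.
∂L/∂y' = y'.
The Euler-Lagrange equation d/dx(∂L/∂y') − ∂L/∂y = 0 becomes:
    y'' - 64 y = 0
General solution: y(x) = A e^(8x) + B e^(-8x), where A and B are arbitrary constants fixed by the endpoint conditions.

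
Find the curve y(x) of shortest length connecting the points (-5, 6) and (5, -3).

Arc-length functional: J[y] = ∫ sqrt(1 + (y')^2) dx.
Lagrangian L = sqrt(1 + (y')^2) has no explicit y dependence, so ∂L/∂y = 0 and the Euler-Lagrange equation gives
    d/dx( y' / sqrt(1 + (y')^2) ) = 0  ⇒  y' / sqrt(1 + (y')^2) = const.
Hence y' is constant, so y(x) is affine.
Fitting the endpoints (-5, 6) and (5, -3):
    slope m = ((-3) − 6) / (5 − (-5)) = -9/10,
    intercept c = 6 − m·(-5) = 3/2.
Extremal: y(x) = (-9/10) x + 3/2.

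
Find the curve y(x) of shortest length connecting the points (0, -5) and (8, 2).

Arc-length functional: J[y] = ∫ sqrt(1 + (y')^2) dx.
Lagrangian L = sqrt(1 + (y')^2) has no explicit y dependence, so ∂L/∂y = 0 and the Euler-Lagrange equation gives
    d/dx( y' / sqrt(1 + (y')^2) ) = 0  ⇒  y' / sqrt(1 + (y')^2) = const.
Hence y' is constant, so y(x) is affine.
Fitting the endpoints (0, -5) and (8, 2):
    slope m = (2 − (-5)) / (8 − 0) = 7/8,
    intercept c = (-5) − m·0 = -5.
Extremal: y(x) = (7/8) x - 5.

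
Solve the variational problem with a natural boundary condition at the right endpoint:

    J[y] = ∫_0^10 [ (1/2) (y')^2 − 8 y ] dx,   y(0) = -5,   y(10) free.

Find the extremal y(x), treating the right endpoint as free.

The Lagrangian L = (1/2) (y')^2 − 8 y gives
    ∂L/∂y = −8,   ∂L/∂y' = y'.
Euler-Lagrange: d/dx(y') − (−8) = 0, i.e. y'' + 8 = 0, so
    y(x) = −(8/2) x^2 + C1 x + C2.
Fixed left endpoint y(0) = -5 ⇒ C2 = -5.
The right endpoint x = 10 is free, so the natural (transversality) condition is ∂L/∂y' |_{x=10} = 0, i.e. y'(10) = 0.
Compute y'(x) = −8 x + C1, so y'(10) = −80 + C1 = 0 ⇒ C1 = 80.
Therefore the extremal is
    y(x) = −4 x^2 + 80 x − 5.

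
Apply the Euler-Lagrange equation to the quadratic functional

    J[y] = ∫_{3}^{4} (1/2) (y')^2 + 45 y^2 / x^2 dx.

The Lagrangian is L = (1/2) (y')^2 + 45 y^2 / x^2.
Compute ∂L/∂y = 90y/x^2, ∂L/∂y' = y'.
The Euler-Lagrange equation d/dx(∂L/∂y') − ∂L/∂y = 0 reduces to
    y'' − 90/x^2 · y = 0  (x > 0).
Its general solution is
    y(x) = A x^10 + B x^(-9),
with A, B fixed by the endpoint conditions.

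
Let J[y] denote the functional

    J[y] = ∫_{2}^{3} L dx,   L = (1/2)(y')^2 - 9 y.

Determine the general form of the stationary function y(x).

The Lagrangian is L = (1/2)(y')^2 - 9 y.
∂L/∂y = -9.
∂L/∂y' = y'.
The Euler-Lagrange equation d/dx(∂L/∂y') − ∂L/∂y = 0 becomes:
    y'' + 9 = 0
General solution: y(x) = -(9/2) x^2 + A x + B, where A and B are arbitrary constants fixed by the endpoint conditions.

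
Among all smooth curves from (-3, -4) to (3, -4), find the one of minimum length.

Arc-length functional: J[y] = ∫ sqrt(1 + (y')^2) dx.
Lagrangian L = sqrt(1 + (y')^2) has no explicit y dependence, so ∂L/∂y = 0 and the Euler-Lagrange equation gives
    d/dx( y' / sqrt(1 + (y')^2) ) = 0  ⇒  y' / sqrt(1 + (y')^2) = const.
Hence y' is constant, so y(x) is affine.
Fitting the endpoints (-3, -4) and (3, -4):
    slope m = ((-4) − (-4)) / (3 − (-3)) = 0,
    intercept c = (-4) − m·(-3) = -4.
Extremal: y(x) = -4.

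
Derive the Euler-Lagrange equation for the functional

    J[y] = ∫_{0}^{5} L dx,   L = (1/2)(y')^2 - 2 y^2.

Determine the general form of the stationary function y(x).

The Lagrangian is L = (1/2)(y')^2 - 2 y^2.
∂L/∂y = -4y.
∂L/∂y' = y'.
The Euler-Lagrange equation d/dx(∂L/∂y') − ∂L/∂y = 0 becomes:
    y'' + 4 y = 0
General solution: y(x) = A sin(2x) + B cos(2x), where A and B are arbitrary constants fixed by the endpoint conditions.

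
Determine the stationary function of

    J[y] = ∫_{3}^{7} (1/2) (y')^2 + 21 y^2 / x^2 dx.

The Lagrangian is L = (1/2) (y')^2 + 21 y^2 / x^2.
Compute ∂L/∂y = 42y/x^2, ∂L/∂y' = y'.
The Euler-Lagrange equation d/dx(∂L/∂y') − ∂L/∂y = 0 reduces to
    y'' − 42/x^2 · y = 0  (x > 0).
Its general solution is
    y(x) = A x^7 + B x^(-6),
with A, B fixed by the endpoint conditions.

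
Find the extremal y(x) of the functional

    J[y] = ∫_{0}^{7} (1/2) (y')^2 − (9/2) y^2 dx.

The Lagrangian is L = (1/2) (y')^2 − (9/2) y^2.
Compute ∂L/∂y = -9y, ∂L/∂y' = y'.
The Euler-Lagrange equation d/dx(∂L/∂y') − ∂L/∂y = 0 reduces to
    y'' + 9 y = 0.
Its general solution is
    y(x) = A sin(3x) + B cos(3x),
with A, B fixed by the endpoint conditions.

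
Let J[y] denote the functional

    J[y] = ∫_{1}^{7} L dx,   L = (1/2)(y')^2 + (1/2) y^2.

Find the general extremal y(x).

The Lagrangian is L = (1/2)(y')^2 + (1/2) y^2.
∂L/∂y = y.
∂L/∂y' = y'.
The Euler-Lagrange equation d/dx(∂L/∂y') − ∂L/∂y = 0 becomes:
    y'' - y = 0
General solution: y(x) = A e^x + B e^(-x), where A and B are arbitrary constants fixed by the endpoint conditions.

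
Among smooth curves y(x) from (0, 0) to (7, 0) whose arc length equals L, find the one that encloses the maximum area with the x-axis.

Set up the augmented Lagrangian using a multiplier λ for the length constraint:
    F(y, y') = y − λ sqrt(1 + y'^2).
F has no explicit x dependence, so the Beltrami identity yields a first integral
    F − y' ∂F/∂y' = C.
Compute ∂F/∂y' = −λ y' / sqrt(1 + y'^2). Then
    y − λ sqrt(1 + y'^2) + λ y'^2 / sqrt(1 + y'^2) = C
    ⇒  y − λ / sqrt(1 + y'^2) = C.
Solving for y' and integrating gives
    (x − a)^2 + (y − b)^2 = λ^2,
a circular arc of radius λ. The constants a, b are determined by the endpoint conditions y(0) = y(7) = 0, and λ is fixed implicitly by the length constraint
    ∫_{0}^{7} sqrt(1 + y'^2) dx = L.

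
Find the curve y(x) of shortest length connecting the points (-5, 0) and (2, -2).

Arc-length functional: J[y] = ∫ sqrt(1 + (y')^2) dx.
Lagrangian L = sqrt(1 + (y')^2) has no explicit y dependence, so ∂L/∂y = 0 and the Euler-Lagrange equation gives
    d/dx( y' / sqrt(1 + (y')^2) ) = 0  ⇒  y' / sqrt(1 + (y')^2) = const.
Hence y' is constant, so y(x) is affine.
Fitting the endpoints (-5, 0) and (2, -2):
    slope m = ((-2) − 0) / (2 − (-5)) = -2/7,
    intercept c = 0 − m·(-5) = -10/7.
Extremal: y(x) = (-2/7) x - 10/7.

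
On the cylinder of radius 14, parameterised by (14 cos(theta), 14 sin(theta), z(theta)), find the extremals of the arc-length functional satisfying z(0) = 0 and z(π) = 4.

Parameterise the cylinder of radius R = 14 as
    r(θ) = (14 cos θ, 14 sin θ, z(θ)).
The arc-length element is
    ds = sqrt(196 + (dz/dθ)^2) dθ,
so the Lagrangian is L = sqrt(196 + z'^2).
L depends on z' only, not on z or θ, so ∂L/∂z = 0 and
    ∂L/∂z' = z' / sqrt(196 + z'^2).
The Euler-Lagrange equation gives
    d/dθ( z' / sqrt(196 + z'^2) ) = 0,
so z' is constant. Integrating once:
    z(θ) = a θ + b,
a helix on the cylinder (a straight line when the cylinder is unrolled). The constants a, b are determined by the endpoint conditions.
With endpoint conditions z(0) = 0 and z(π) = 4: from z(0) = b we get b = 0, and a·π + 0 = 4 gives a = 4/π, so
    z(θ) = (4/π) θ.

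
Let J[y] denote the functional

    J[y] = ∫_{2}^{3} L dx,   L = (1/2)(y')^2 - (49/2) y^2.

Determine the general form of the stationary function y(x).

The Lagrangian is L = (1/2)(y')^2 - (49/2) y^2.
∂L/∂y = -49y.
∂L/∂y' = y'.
The Euler-Lagrange equation d/dx(∂L/∂y') − ∂L/∂y = 0 becomes:
    y'' + 49 y = 0
General solution: y(x) = A sin(7x) + B cos(7x), where A and B are arbitrary constants fixed by the endpoint conditions.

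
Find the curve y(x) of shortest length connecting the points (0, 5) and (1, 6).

Arc-length functional: J[y] = ∫ sqrt(1 + (y')^2) dx.
Lagrangian L = sqrt(1 + (y')^2) has no explicit y dependence, so ∂L/∂y = 0 and the Euler-Lagrange equation gives
    d/dx( y' / sqrt(1 + (y')^2) ) = 0  ⇒  y' / sqrt(1 + (y')^2) = const.
Hence y' is constant, so y(x) is affine.
Fitting the endpoints (0, 5) and (1, 6):
    slope m = (6 − 5) / (1 − 0) = 1,
    intercept c = 5 − m·0 = 5.
Extremal: y(x) = x + 5.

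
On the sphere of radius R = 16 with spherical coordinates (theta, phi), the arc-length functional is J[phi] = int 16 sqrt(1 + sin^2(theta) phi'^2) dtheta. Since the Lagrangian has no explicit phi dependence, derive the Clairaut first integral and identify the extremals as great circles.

On the sphere of radius R = 16 with spherical coordinates (θ, φ), the induced metric is
    ds^2 = 256(dθ^2 + sin^2(θ) dφ^2).
Parameterise by θ; the arc-length functional is
    J[φ] = ∫ 16 sqrt(1 + sin^2(θ) (dφ/dθ)^2) dθ,
so L = 16 sqrt(1 + sin^2(θ) φ'^2). Compute
    ∂L/∂φ = 0  (L has no explicit φ dependence),
    ∂L/∂φ' = 16 sin^2(θ) φ' / sqrt(1 + sin^2(θ) φ'^2).
Since ∂L/∂φ = 0, the Euler-Lagrange equation
    d/dθ(∂L/∂φ') − ∂L/∂φ = 0
reduces to d/dθ(∂L/∂φ') = 0, i.e. the momentum conjugate to φ is conserved:
    16 sin^2(θ) φ' / sqrt(1 + sin^2(θ) φ'^2) = C.
The overall factor of 16 is constant, so dividing through gives Clairaut's relation sin^2(θ) φ' / sqrt(1 + sin^2(θ) φ'^2) = C' (with C' = C/16). Solving for φ' and integrating gives the great-circle family
    cot(θ) = A cos(φ − φ_0),
i.e. the intersection of the sphere with a plane through the origin. The two constants A and φ_0 (equivalently C and one phase) are fixed by the two endpoint conditions.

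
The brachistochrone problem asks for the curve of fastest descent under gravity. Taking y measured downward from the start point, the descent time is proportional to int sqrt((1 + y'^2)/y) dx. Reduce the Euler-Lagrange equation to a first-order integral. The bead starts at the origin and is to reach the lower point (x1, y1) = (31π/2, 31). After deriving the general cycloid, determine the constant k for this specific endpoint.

The Lagrangian L = sqrt((1 + y'^2) / y) has no explicit x dependence, so the Beltrami identity applies:
    L − y' ∂L/∂y' = C.
Compute ∂L/∂y' = y' / sqrt(y (1 + y'^2)).
Substitute:
    sqrt((1 + y'^2)/y) − y'·y' / sqrt(y (1 + y'^2))
    = (1 + y'^2) / sqrt(y (1 + y'^2)) − y'^2 / sqrt(y (1 + y'^2))
    = 1 / sqrt(y (1 + y'^2)) = C.
Squaring and rearranging gives the first integral
    y (1 + y'^2) = 1/C^2 =: k   (constant).
Solving this first-order ODE by the substitution
    y = (k/2)(1 − cos θ)
yields the cycloid parameterisation
    x(θ) = (k/2)(θ − sin θ),   y(θ) = (k/2)(1 − cos θ).
The constant k is fixed by the endpoint condition.
Now fit the given lower endpoint (x1, y1) = (31π/2, 31). At the bottom of the first arch (θ = π), the parametric equations give
    y(π) = (k/2)(1 − cos π) = k,
    x(π) = (k/2)(π − sin π) = kπ/2.
Matching y(π) = 31 gives k = 31, consistent with x(π) = 31π/2. Therefore the specific cycloid is
    x(θ) = (31/2)(θ − sin θ),   y(θ) = (31/2)(1 − cos θ).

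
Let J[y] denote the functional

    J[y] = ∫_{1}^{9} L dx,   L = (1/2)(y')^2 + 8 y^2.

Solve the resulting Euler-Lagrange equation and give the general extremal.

The Lagrangian is L = (1/2)(y')^2 + 8 y^2.
∂L/∂y = 16y.
∂L/∂y' = y'.
The Euler-Lagrange equation d/dx(∂L/∂y') − ∂L/∂y = 0 becomes:
    y'' - 16 y = 0
General solution: y(x) = A e^(4x) + B e^(-4x), where A and B are arbitrary constants fixed by the endpoint conditions.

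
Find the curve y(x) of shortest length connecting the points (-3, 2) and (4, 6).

Arc-length functional: J[y] = ∫ sqrt(1 + (y')^2) dx.
Lagrangian L = sqrt(1 + (y')^2) has no explicit y dependence, so ∂L/∂y = 0 and the Euler-Lagrange equation gives
    d/dx( y' / sqrt(1 + (y')^2) ) = 0  ⇒  y' / sqrt(1 + (y')^2) = const.
Hence y' is constant, so y(x) is affine.
Fitting the endpoints (-3, 2) and (4, 6):
    slope m = (6 − 2) / (4 − (-3)) = 4/7,
    intercept c = 2 − m·(-3) = 26/7.
Extremal: y(x) = (4/7) x + 26/7.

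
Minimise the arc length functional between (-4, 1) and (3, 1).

Arc-length functional: J[y] = ∫ sqrt(1 + (y')^2) dx.
Lagrangian L = sqrt(1 + (y')^2) has no explicit y dependence, so ∂L/∂y = 0 and the Euler-Lagrange equation gives
    d/dx( y' / sqrt(1 + (y')^2) ) = 0  ⇒  y' / sqrt(1 + (y')^2) = const.
Hence y' is constant, so y(x) is affine.
Fitting the endpoints (-4, 1) and (3, 1):
    slope m = (1 − 1) / (3 − (-4)) = 0,
    intercept c = 1 − m·(-4) = 1.
Extremal: y(x) = 1.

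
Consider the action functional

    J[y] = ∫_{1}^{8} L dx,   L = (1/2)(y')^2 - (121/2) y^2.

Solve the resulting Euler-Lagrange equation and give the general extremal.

The Lagrangian is L = (1/2)(y')^2 - (121/2) y^2.
∂L/∂y = -121y.
∂L/∂y' = y'.
The Euler-Lagrange equation d/dx(∂L/∂y') − ∂L/∂y = 0 becomes:
    y'' + 121 y = 0
General solution: y(x) = A sin(11x) + B cos(11x), where A and B are arbitrary constants fixed by the endpoint conditions.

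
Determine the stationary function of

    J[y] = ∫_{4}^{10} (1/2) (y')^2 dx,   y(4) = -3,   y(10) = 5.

The Lagrangian is L = (1/2) (y')^2.
Compute ∂L/∂y = 0, ∂L/∂y' = y'.
The Euler-Lagrange equation d/dx(∂L/∂y') − ∂L/∂y = 0 reduces to
    y'' = 0.
Its general solution is
    y(x) = A x + B,
with A, B fixed by the endpoint conditions.
Applying the endpoint conditions y(4) = -3 and y(10) = 5: solve A·4 + B = -3 and A·10 + B = 5. Subtracting gives A(10 − 4) = 5 − -3, so A = 4/3, and B = -3 − A·4 = -25/3. Therefore
    y(x) = (4/3) x - 25/3.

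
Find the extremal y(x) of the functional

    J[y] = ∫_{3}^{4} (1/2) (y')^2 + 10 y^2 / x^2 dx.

The Lagrangian is L = (1/2) (y')^2 + 10 y^2 / x^2.
Compute ∂L/∂y = 20y/x^2, ∂L/∂y' = y'.
The Euler-Lagrange equation d/dx(∂L/∂y') − ∂L/∂y = 0 reduces to
    y'' − 20/x^2 · y = 0  (x > 0).
Its general solution is
    y(x) = A x^5 + B x^(-4),
with A, B fixed by the endpoint conditions.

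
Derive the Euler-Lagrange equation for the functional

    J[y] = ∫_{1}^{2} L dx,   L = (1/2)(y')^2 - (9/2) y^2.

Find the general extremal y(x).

The Lagrangian is L = (1/2)(y')^2 - (9/2) y^2.
∂L/∂y = -9y.
∂L/∂y' = y'.
The Euler-Lagrange equation d/dx(∂L/∂y') − ∂L/∂y = 0 becomes:
    y'' + 9 y = 0
General solution: y(x) = A sin(3x) + B cos(3x), where A and B are arbitrary constants fixed by the endpoint conditions.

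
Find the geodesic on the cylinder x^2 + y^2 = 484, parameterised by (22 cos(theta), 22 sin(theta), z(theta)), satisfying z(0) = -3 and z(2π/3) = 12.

Parameterise the cylinder of radius R = 22 as
    r(θ) = (22 cos θ, 22 sin θ, z(θ)).
The arc-length element is
    ds = sqrt(484 + (dz/dθ)^2) dθ,
so the Lagrangian is L = sqrt(484 + z'^2).
L depends on z' only, not on z or θ, so ∂L/∂z = 0 and
    ∂L/∂z' = z' / sqrt(484 + z'^2).
The Euler-Lagrange equation gives
    d/dθ( z' / sqrt(484 + z'^2) ) = 0,
so z' is constant. Integrating once:
    z(θ) = a θ + b,
a helix on the cylinder (a straight line when the cylinder is unrolled). The constants a, b are determined by the endpoint conditions.
With endpoint conditions z(0) = -3 and z(2π/3) = 12: from z(0) = b we get b = -3, and a·2π/3 + -3 = 12 gives a = 45/(2π), so
    z(θ) = (45/(2π)) θ − 3.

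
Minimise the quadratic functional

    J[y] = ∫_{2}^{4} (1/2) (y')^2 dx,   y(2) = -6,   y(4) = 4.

The Lagrangian is L = (1/2) (y')^2.
Compute ∂L/∂y = 0, ∂L/∂y' = y'.
The Euler-Lagrange equation d/dx(∂L/∂y') − ∂L/∂y = 0 reduces to
    y'' = 0.
Its general solution is
    y(x) = A x + B,
with A, B fixed by the endpoint conditions.
Applying the endpoint conditions y(2) = -6 and y(4) = 4: solve A·2 + B = -6 and A·4 + B = 4. Subtracting gives A(4 − 2) = 4 − -6, so A = 5, and B = -6 − A·2 = -16. Therefore
    y(x) = 5 x - 16.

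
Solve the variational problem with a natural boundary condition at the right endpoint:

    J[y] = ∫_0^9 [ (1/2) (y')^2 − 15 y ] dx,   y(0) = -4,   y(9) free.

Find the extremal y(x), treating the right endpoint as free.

The Lagrangian L = (1/2) (y')^2 − 15 y gives
    ∂L/∂y = −15,   ∂L/∂y' = y'.
Euler-Lagrange: d/dx(y') − (−15) = 0, i.e. y'' + 15 = 0, so
    y(x) = −(15/2) x^2 + C1 x + C2.
Fixed left endpoint y(0) = -4 ⇒ C2 = -4.
The right endpoint x = 9 is free, so the natural (transversality) condition is ∂L/∂y' |_{x=9} = 0, i.e. y'(9) = 0.
Compute y'(x) = −15 x + C1, so y'(9) = −135 + C1 = 0 ⇒ C1 = 135.
Therefore the extremal is
    y(x) = −(15/2) x^2 + 135 x − 4.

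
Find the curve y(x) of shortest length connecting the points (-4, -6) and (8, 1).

Arc-length functional: J[y] = ∫ sqrt(1 + (y')^2) dx.
Lagrangian L = sqrt(1 + (y')^2) has no explicit y dependence, so ∂L/∂y = 0 and the Euler-Lagrange equation gives
    d/dx( y' / sqrt(1 + (y')^2) ) = 0  ⇒  y' / sqrt(1 + (y')^2) = const.
Hence y' is constant, so y(x) is affine.
Fitting the endpoints (-4, -6) and (8, 1):
    slope m = (1 − (-6)) / (8 − (-4)) = 7/12,
    intercept c = (-6) − m·(-4) = -11/3.
Extremal: y(x) = (7/12) x - 11/3.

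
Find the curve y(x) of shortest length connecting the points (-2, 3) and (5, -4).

Arc-length functional: J[y] = ∫ sqrt(1 + (y')^2) dx.
Lagrangian L = sqrt(1 + (y')^2) has no explicit y dependence, so ∂L/∂y = 0 and the Euler-Lagrange equation gives
    d/dx( y' / sqrt(1 + (y')^2) ) = 0  ⇒  y' / sqrt(1 + (y')^2) = const.
Hence y' is constant, so y(x) is affine.
Fitting the endpoints (-2, 3) and (5, -4):
    slope m = ((-4) − 3) / (5 − (-2)) = -1,
    intercept c = 3 − m·(-2) = 1.
Extremal: y(x) = -x + 1.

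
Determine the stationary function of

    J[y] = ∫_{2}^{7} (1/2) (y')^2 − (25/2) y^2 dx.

The Lagrangian is L = (1/2) (y')^2 − (25/2) y^2.
Compute ∂L/∂y = -25y, ∂L/∂y' = y'.
The Euler-Lagrange equation d/dx(∂L/∂y') − ∂L/∂y = 0 reduces to
    y'' + 25 y = 0.
Its general solution is
    y(x) = A sin(5x) + B cos(5x),
with A, B fixed by the endpoint conditions.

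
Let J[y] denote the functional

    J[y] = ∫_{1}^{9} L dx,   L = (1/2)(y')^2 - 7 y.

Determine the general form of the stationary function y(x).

The Lagrangian is L = (1/2)(y')^2 - 7 y.
∂L/∂y = -7.
∂L/∂y' = y'.
The Euler-Lagrange equation d/dx(∂L/∂y') − ∂L/∂y = 0 becomes:
    y'' + 7 = 0
General solution: y(x) = -(7/2) x^2 + A x + B, where A and B are arbitrary constants fixed by the endpoint conditions.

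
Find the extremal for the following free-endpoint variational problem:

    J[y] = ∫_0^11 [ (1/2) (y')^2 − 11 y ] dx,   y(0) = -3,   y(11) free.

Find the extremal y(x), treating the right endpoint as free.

The Lagrangian L = (1/2) (y')^2 − 11 y gives
    ∂L/∂y = −11,   ∂L/∂y' = y'.
Euler-Lagrange: d/dx(y') − (−11) = 0, i.e. y'' + 11 = 0, so
    y(x) = −(11/2) x^2 + C1 x + C2.
Fixed left endpoint y(0) = -3 ⇒ C2 = -3.
The right endpoint x = 11 is free, so the natural (transversality) condition is ∂L/∂y' |_{x=11} = 0, i.e. y'(11) = 0.
Compute y'(x) = −11 x + C1, so y'(11) = −121 + C1 = 0 ⇒ C1 = 121.
Therefore the extremal is
    y(x) = −(11/2) x^2 + 121 x − 3.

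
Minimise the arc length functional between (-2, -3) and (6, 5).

Arc-length functional: J[y] = ∫ sqrt(1 + (y')^2) dx.
Lagrangian L = sqrt(1 + (y')^2) has no explicit y dependence, so ∂L/∂y = 0 and the Euler-Lagrange equation gives
    d/dx( y' / sqrt(1 + (y')^2) ) = 0  ⇒  y' / sqrt(1 + (y')^2) = const.
Hence y' is constant, so y(x) is affine.
Fitting the endpoints (-2, -3) and (6, 5):
    slope m = (5 − (-3)) / (6 − (-2)) = 1,
    intercept c = (-3) − m·(-2) = -1.
Extremal: y(x) = x - 1.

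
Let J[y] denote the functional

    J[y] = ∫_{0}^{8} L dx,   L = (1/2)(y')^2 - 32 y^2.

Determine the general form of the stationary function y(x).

The Lagrangian is L = (1/2)(y')^2 - 32 y^2.
∂L/∂y = -64y.
∂L/∂y' = y'.
The Euler-Lagrange equation d/dx(∂L/∂y') − ∂L/∂y = 0 becomes:
    y'' + 64 y = 0
General solution: y(x) = A sin(8x) + B cos(8x), where A and B are arbitrary constants fixed by the endpoint conditions.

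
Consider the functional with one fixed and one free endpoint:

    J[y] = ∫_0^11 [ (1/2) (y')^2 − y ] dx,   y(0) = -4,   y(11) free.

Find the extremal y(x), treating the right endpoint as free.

The Lagrangian L = (1/2) (y')^2 − y gives
    ∂L/∂y = −1,   ∂L/∂y' = y'.
Euler-Lagrange: d/dx(y') − (−1) = 0, i.e. y'' + 1 = 0, so
    y(x) = −(1/2) x^2 + C1 x + C2.
Fixed left endpoint y(0) = -4 ⇒ C2 = -4.
The right endpoint x = 11 is free, so the natural (transversality) condition is ∂L/∂y' |_{x=11} = 0, i.e. y'(11) = 0.
Compute y'(x) = −1 x + C1, so y'(11) = −11 + C1 = 0 ⇒ C1 = 11.
Therefore the extremal is
    y(x) = −x^2/2 + 11 x − 4.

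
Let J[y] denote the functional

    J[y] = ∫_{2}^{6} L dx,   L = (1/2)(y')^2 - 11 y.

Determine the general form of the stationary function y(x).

The Lagrangian is L = (1/2)(y')^2 - 11 y.
∂L/∂y = -11.
∂L/∂y' = y'.
The Euler-Lagrange equation d/dx(∂L/∂y') − ∂L/∂y = 0 becomes:
    y'' + 11 = 0
General solution: y(x) = -(11/2) x^2 + A x + B, where A and B are arbitrary constants fixed by the endpoint conditions.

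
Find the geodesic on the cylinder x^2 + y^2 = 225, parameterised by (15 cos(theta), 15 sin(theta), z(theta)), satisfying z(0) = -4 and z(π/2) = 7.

Parameterise the cylinder of radius R = 15 as
    r(θ) = (15 cos θ, 15 sin θ, z(θ)).
The arc-length element is
    ds = sqrt(225 + (dz/dθ)^2) dθ,
so the Lagrangian is L = sqrt(225 + z'^2).
L depends on z' only, not on z or θ, so ∂L/∂z = 0 and
    ∂L/∂z' = z' / sqrt(225 + z'^2).
The Euler-Lagrange equation gives
    d/dθ( z' / sqrt(225 + z'^2) ) = 0,
so z' is constant. Integrating once:
    z(θ) = a θ + b,
a helix on the cylinder (a straight line when the cylinder is unrolled). The constants a, b are determined by the endpoint conditions.
With endpoint conditions z(0) = -4 and z(π/2) = 7: from z(0) = b we get b = -4, and a·π/2 + -4 = 7 gives a = 22/π, so
    z(θ) = (22/π) θ − 4.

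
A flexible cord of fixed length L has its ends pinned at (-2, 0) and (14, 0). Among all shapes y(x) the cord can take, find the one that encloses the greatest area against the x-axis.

Set up the augmented Lagrangian using a multiplier λ for the length constraint:
    F(y, y') = y − λ sqrt(1 + y'^2).
F has no explicit x dependence, so the Beltrami identity yields a first integral
    F − y' ∂F/∂y' = C.
Compute ∂F/∂y' = −λ y' / sqrt(1 + y'^2). Then
    y − λ sqrt(1 + y'^2) + λ y'^2 / sqrt(1 + y'^2) = C
    ⇒  y − λ / sqrt(1 + y'^2) = C.
Solving for y' and integrating gives
    (x − a)^2 + (y − b)^2 = λ^2,
a circular arc of radius λ. The constants a, b are determined by the endpoint conditions y(-2) = y(14) = 0, and λ is fixed implicitly by the length constraint
    ∫_{-2}^{14} sqrt(1 + y'^2) dx = L.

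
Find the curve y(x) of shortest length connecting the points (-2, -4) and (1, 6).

Arc-length functional: J[y] = ∫ sqrt(1 + (y')^2) dx.
Lagrangian L = sqrt(1 + (y')^2) has no explicit y dependence, so ∂L/∂y = 0 and the Euler-Lagrange equation gives
    d/dx( y' / sqrt(1 + (y')^2) ) = 0  ⇒  y' / sqrt(1 + (y')^2) = const.
Hence y' is constant, so y(x) is affine.
Fitting the endpoints (-2, -4) and (1, 6):
    slope m = (6 − (-4)) / (1 − (-2)) = 10/3,
    intercept c = (-4) − m·(-2) = 8/3.
Extremal: y(x) = (10/3) x + 8/3.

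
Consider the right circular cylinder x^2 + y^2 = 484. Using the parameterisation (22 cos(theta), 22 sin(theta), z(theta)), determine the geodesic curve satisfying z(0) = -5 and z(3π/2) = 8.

Parameterise the cylinder of radius R = 22 as
    r(θ) = (22 cos θ, 22 sin θ, z(θ)).
The arc-length element is
    ds = sqrt(484 + (dz/dθ)^2) dθ,
so the Lagrangian is L = sqrt(484 + z'^2).
L depends on z' only, not on z or θ, so ∂L/∂z = 0 and
    ∂L/∂z' = z' / sqrt(484 + z'^2).
The Euler-Lagrange equation gives
    d/dθ( z' / sqrt(484 + z'^2) ) = 0,
so z' is constant. Integrating once:
    z(θ) = a θ + b,
a helix on the cylinder (a straight line when the cylinder is unrolled). The constants a, b are determined by the endpoint conditions.
With endpoint conditions z(0) = -5 and z(3π/2) = 8: from z(0) = b we get b = -5, and a·3π/2 + -5 = 8 gives a = 26/(3π), so
    z(θ) = (26/(3π)) θ − 5.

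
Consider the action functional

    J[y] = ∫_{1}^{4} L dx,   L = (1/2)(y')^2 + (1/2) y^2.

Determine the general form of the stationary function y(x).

The Lagrangian is L = (1/2)(y')^2 + (1/2) y^2.
∂L/∂y = y.
∂L/∂y' = y'.
The Euler-Lagrange equation d/dx(∂L/∂y') − ∂L/∂y = 0 becomes:
    y'' - y = 0
General solution: y(x) = A e^x + B e^(-x), where A and B are arbitrary constants fixed by the endpoint conditions.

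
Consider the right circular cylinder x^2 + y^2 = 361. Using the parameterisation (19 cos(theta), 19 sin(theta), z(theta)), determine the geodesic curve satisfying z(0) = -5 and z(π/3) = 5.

Parameterise the cylinder of radius R = 19 as
    r(θ) = (19 cos θ, 19 sin θ, z(θ)).
The arc-length element is
    ds = sqrt(361 + (dz/dθ)^2) dθ,
so the Lagrangian is L = sqrt(361 + z'^2).
L depends on z' only, not on z or θ, so ∂L/∂z = 0 and
    ∂L/∂z' = z' / sqrt(361 + z'^2).
The Euler-Lagrange equation gives
    d/dθ( z' / sqrt(361 + z'^2) ) = 0,
so z' is constant. Integrating once:
    z(θ) = a θ + b,
a helix on the cylinder (a straight line when the cylinder is unrolled). The constants a, b are determined by the endpoint conditions.
With endpoint conditions z(0) = -5 and z(π/3) = 5: from z(0) = b we get b = -5, and a·π/3 + -5 = 5 gives a = 30/π, so
    z(θ) = (30/π) θ − 5.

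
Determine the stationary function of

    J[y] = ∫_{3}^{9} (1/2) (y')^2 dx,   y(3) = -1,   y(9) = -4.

The Lagrangian is L = (1/2) (y')^2.
Compute ∂L/∂y = 0, ∂L/∂y' = y'.
The Euler-Lagrange equation d/dx(∂L/∂y') − ∂L/∂y = 0 reduces to
    y'' = 0.
Its general solution is
    y(x) = A x + B,
with A, B fixed by the endpoint conditions.
Applying the endpoint conditions y(3) = -1 and y(9) = -4: solve A·3 + B = -1 and A·9 + B = -4. Subtracting gives A(9 − 3) = -4 − -1, so A = -1/2, and B = -1 − A·3 = 1/2. Therefore
    y(x) = (-1/2) x + 1/2.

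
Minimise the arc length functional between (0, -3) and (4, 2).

Arc-length functional: J[y] = ∫ sqrt(1 + (y')^2) dx.
Lagrangian L = sqrt(1 + (y')^2) has no explicit y dependence, so ∂L/∂y = 0 and the Euler-Lagrange equation gives
    d/dx( y' / sqrt(1 + (y')^2) ) = 0  ⇒  y' / sqrt(1 + (y')^2) = const.
Hence y' is constant, so y(x) is affine.
Fitting the endpoints (0, -3) and (4, 2):
    slope m = (2 − (-3)) / (4 − 0) = 5/4,
    intercept c = (-3) − m·0 = -3.
Extremal: y(x) = (5/4) x - 3.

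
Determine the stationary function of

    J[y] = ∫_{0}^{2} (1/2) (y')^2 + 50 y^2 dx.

The Lagrangian is L = (1/2) (y')^2 + 50 y^2.
Compute ∂L/∂y = 100y, ∂L/∂y' = y'.
The Euler-Lagrange equation d/dx(∂L/∂y') − ∂L/∂y = 0 reduces to
    y'' − 100 y = 0.
Its general solution is
    y(x) = A e^(10x) + B e^(−10x),
with A, B fixed by the endpoint conditions.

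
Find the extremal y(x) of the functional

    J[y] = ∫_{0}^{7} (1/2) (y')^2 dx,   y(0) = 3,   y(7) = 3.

The Lagrangian is L = (1/2) (y')^2.
Compute ∂L/∂y = 0, ∂L/∂y' = y'.
The Euler-Lagrange equation d/dx(∂L/∂y') − ∂L/∂y = 0 reduces to
    y'' = 0.
Its general solution is
    y(x) = A x + B,
with A, B fixed by the endpoint conditions.
Applying the endpoint conditions y(0) = 3 and y(7) = 3: solve A·0 + B = 3 and A·7 + B = 3. Subtracting gives A(7 − 0) = 3 − 3, so A = 0, and B = 3 − A·0 = 3. Therefore
    y(x) = 3.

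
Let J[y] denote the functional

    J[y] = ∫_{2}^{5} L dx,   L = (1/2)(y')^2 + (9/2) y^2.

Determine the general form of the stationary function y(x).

The Lagrangian is L = (1/2)(y')^2 + (9/2) y^2.
∂L/∂y = 9y.
∂L/∂y' = y'.
The Euler-Lagrange equation d/dx(∂L/∂y') − ∂L/∂y = 0 becomes:
    y'' - 9 y = 0
General solution: y(x) = A e^(3x) + B e^(-3x), where A and B are arbitrary constants fixed by the endpoint conditions.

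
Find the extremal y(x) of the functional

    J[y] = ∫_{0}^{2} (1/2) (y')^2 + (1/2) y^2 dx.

The Lagrangian is L = (1/2) (y')^2 + (1/2) y^2.
Compute ∂L/∂y = y, ∂L/∂y' = y'.
The Euler-Lagrange equation d/dx(∂L/∂y') − ∂L/∂y = 0 reduces to
    y'' − y = 0.
Its general solution is
    y(x) = A e^x + B e^(−x),
with A, B fixed by the endpoint conditions.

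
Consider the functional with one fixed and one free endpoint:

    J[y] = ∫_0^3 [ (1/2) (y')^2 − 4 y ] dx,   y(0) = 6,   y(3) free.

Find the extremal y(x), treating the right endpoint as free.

The Lagrangian L = (1/2) (y')^2 − 4 y gives
    ∂L/∂y = −4,   ∂L/∂y' = y'.
Euler-Lagrange: d/dx(y') − (−4) = 0, i.e. y'' + 4 = 0, so
    y(x) = −(4/2) x^2 + C1 x + C2.
Fixed left endpoint y(0) = 6 ⇒ C2 = 6.
The right endpoint x = 3 is free, so the natural (transversality) condition is ∂L/∂y' |_{x=3} = 0, i.e. y'(3) = 0.
Compute y'(x) = −4 x + C1, so y'(3) = −12 + C1 = 0 ⇒ C1 = 12.
Therefore the extremal is
    y(x) = −2 x^2 + 12 x + 6.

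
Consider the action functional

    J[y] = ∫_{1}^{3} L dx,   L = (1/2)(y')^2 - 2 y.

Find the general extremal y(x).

The Lagrangian is L = (1/2)(y')^2 - 2 y.
∂L/∂y = -2.
∂L/∂y' = y'.
The Euler-Lagrange equation d/dx(∂L/∂y') − ∂L/∂y = 0 becomes:
    y'' + 2 = 0
General solution: y(x) = -x^2 + A x + B, where A and B are arbitrary constants fixed by the endpoint conditions.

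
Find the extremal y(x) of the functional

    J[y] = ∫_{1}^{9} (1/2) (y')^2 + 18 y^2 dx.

The Lagrangian is L = (1/2) (y')^2 + 18 y^2.
Compute ∂L/∂y = 36y, ∂L/∂y' = y'.
The Euler-Lagrange equation d/dx(∂L/∂y') − ∂L/∂y = 0 reduces to
    y'' − 36 y = 0.
Its general solution is
    y(x) = A e^(6x) + B e^(−6x),
with A, B fixed by the endpoint conditions.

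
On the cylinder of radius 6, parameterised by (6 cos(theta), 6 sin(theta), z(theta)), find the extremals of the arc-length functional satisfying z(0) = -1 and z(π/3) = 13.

Parameterise the cylinder of radius R = 6 as
    r(θ) = (6 cos θ, 6 sin θ, z(θ)).
The arc-length element is
    ds = sqrt(36 + (dz/dθ)^2) dθ,
so the Lagrangian is L = sqrt(36 + z'^2).
L depends on z' only, not on z or θ, so ∂L/∂z = 0 and
    ∂L/∂z' = z' / sqrt(36 + z'^2).
The Euler-Lagrange equation gives
    d/dθ( z' / sqrt(36 + z'^2) ) = 0,
so z' is constant. Integrating once:
    z(θ) = a θ + b,
a helix on the cylinder (a straight line when the cylinder is unrolled). The constants a, b are determined by the endpoint conditions.
With endpoint conditions z(0) = -1 and z(π/3) = 13: from z(0) = b we get b = -1, and a·π/3 + -1 = 13 gives a = 42/π, so
    z(θ) = (42/π) θ − 1.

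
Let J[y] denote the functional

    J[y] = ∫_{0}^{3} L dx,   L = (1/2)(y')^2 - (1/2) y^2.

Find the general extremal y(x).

The Lagrangian is L = (1/2)(y')^2 - (1/2) y^2.
∂L/∂y = -y.
∂L/∂y' = y'.
The Euler-Lagrange equation d/dx(∂L/∂y') − ∂L/∂y = 0 becomes:
    y'' + y = 0
General solution: y(x) = A sin(x) + B cos(x), where A and B are arbitrary constants fixed by the endpoint conditions.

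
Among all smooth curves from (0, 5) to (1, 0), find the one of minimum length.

Arc-length functional: J[y] = ∫ sqrt(1 + (y')^2) dx.
Lagrangian L = sqrt(1 + (y')^2) has no explicit y dependence, so ∂L/∂y = 0 and the Euler-Lagrange equation gives
    d/dx( y' / sqrt(1 + (y')^2) ) = 0  ⇒  y' / sqrt(1 + (y')^2) = const.
Hence y' is constant, so y(x) is affine.
Fitting the endpoints (0, 5) and (1, 0):
    slope m = (0 − 5) / (1 − 0) = -5,
    intercept c = 5 − m·0 = 5.
Extremal: y(x) = -5 x + 5.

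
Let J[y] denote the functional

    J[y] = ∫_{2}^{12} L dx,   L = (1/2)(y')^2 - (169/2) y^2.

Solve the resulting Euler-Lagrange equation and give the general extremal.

The Lagrangian is L = (1/2)(y')^2 - (169/2) y^2.
∂L/∂y = -169y.
∂L/∂y' = y'.
The Euler-Lagrange equation d/dx(∂L/∂y') − ∂L/∂y = 0 becomes:
    y'' + 169 y = 0
General solution: y(x) = A sin(13x) + B cos(13x), where A and B are arbitrary constants fixed by the endpoint conditions.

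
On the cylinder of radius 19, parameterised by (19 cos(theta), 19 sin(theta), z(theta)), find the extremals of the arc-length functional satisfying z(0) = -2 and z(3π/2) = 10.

Parameterise the cylinder of radius R = 19 as
    r(θ) = (19 cos θ, 19 sin θ, z(θ)).
The arc-length element is
    ds = sqrt(361 + (dz/dθ)^2) dθ,
so the Lagrangian is L = sqrt(361 + z'^2).
L depends on z' only, not on z or θ, so ∂L/∂z = 0 and
    ∂L/∂z' = z' / sqrt(361 + z'^2).
The Euler-Lagrange equation gives
    d/dθ( z' / sqrt(361 + z'^2) ) = 0,
so z' is constant. Integrating once:
    z(θ) = a θ + b,
a helix on the cylinder (a straight line when the cylinder is unrolled). The constants a, b are determined by the endpoint conditions.
With endpoint conditions z(0) = -2 and z(3π/2) = 10: from z(0) = b we get b = -2, and a·3π/2 + -2 = 10 gives a = 8/π, so
    z(θ) = (8/π) θ − 2.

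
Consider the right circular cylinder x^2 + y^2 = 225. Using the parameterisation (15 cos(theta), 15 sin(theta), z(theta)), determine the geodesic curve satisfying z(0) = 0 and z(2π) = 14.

Parameterise the cylinder of radius R = 15 as
    r(θ) = (15 cos θ, 15 sin θ, z(θ)).
The arc-length element is
    ds = sqrt(225 + (dz/dθ)^2) dθ,
so the Lagrangian is L = sqrt(225 + z'^2).
L depends on z' only, not on z or θ, so ∂L/∂z = 0 and
    ∂L/∂z' = z' / sqrt(225 + z'^2).
The Euler-Lagrange equation gives
    d/dθ( z' / sqrt(225 + z'^2) ) = 0,
so z' is constant. Integrating once:
    z(θ) = a θ + b,
a helix on the cylinder (a straight line when the cylinder is unrolled). The constants a, b are determined by the endpoint conditions.
With endpoint conditions z(0) = 0 and z(2π) = 14: from z(0) = b we get b = 0, and a·2π + 0 = 14 gives a = 7/π, so
    z(θ) = (7/π) θ.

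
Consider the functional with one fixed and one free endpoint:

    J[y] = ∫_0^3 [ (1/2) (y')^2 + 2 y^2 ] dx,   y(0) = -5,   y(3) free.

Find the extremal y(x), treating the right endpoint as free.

The Lagrangian L = (1/2) (y')^2 + 2 y^2 gives
    ∂L/∂y = 4 y,   ∂L/∂y' = y'.
Euler-Lagrange: y'' − 4 y = 0.
With k = 2, the general solution is
    y(x) = A cosh(2 x) + B sinh(2 x).
Fixed left endpoint y(0) = -5 ⇒ A = -5.
The right endpoint x = 3 is free, so the natural (transversality) condition is ∂L/∂y' |_{x=3} = 0, i.e. y'(3) = 0.
Compute y'(x) = A k sinh(k x) + B k cosh(k x), so
    y'(3) = A k sinh(k·3) + B k cosh(k·3) = 0
    ⇒ B = −A tanh(k·3) = 5 tanh(2·3).
Therefore the extremal is
    y(x) = −5 cosh(2 x) + 5 tanh(2·3) sinh(2 x).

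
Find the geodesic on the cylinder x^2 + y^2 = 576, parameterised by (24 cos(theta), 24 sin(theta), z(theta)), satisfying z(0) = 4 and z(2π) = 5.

Parameterise the cylinder of radius R = 24 as
    r(θ) = (24 cos θ, 24 sin θ, z(θ)).
The arc-length element is
    ds = sqrt(576 + (dz/dθ)^2) dθ,
so the Lagrangian is L = sqrt(576 + z'^2).
L depends on z' only, not on z or θ, so ∂L/∂z = 0 and
    ∂L/∂z' = z' / sqrt(576 + z'^2).
The Euler-Lagrange equation gives
    d/dθ( z' / sqrt(576 + z'^2) ) = 0,
so z' is constant. Integrating once:
    z(θ) = a θ + b,
a helix on the cylinder (a straight line when the cylinder is unrolled). The constants a, b are determined by the endpoint conditions.
With endpoint conditions z(0) = 4 and z(2π) = 5: from z(0) = b we get b = 4, and a·2π + 4 = 5 gives a = 1/(2π), so
    z(θ) = (1/(2π)) θ + 4.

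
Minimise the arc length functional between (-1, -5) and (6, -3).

Arc-length functional: J[y] = ∫ sqrt(1 + (y')^2) dx.
Lagrangian L = sqrt(1 + (y')^2) has no explicit y dependence, so ∂L/∂y = 0 and the Euler-Lagrange equation gives
    d/dx( y' / sqrt(1 + (y')^2) ) = 0  ⇒  y' / sqrt(1 + (y')^2) = const.
Hence y' is constant, so y(x) is affine.
Fitting the endpoints (-1, -5) and (6, -3):
    slope m = ((-3) − (-5)) / (6 − (-1)) = 2/7,
    intercept c = (-5) − m·(-1) = -33/7.
Extremal: y(x) = (2/7) x - 33/7.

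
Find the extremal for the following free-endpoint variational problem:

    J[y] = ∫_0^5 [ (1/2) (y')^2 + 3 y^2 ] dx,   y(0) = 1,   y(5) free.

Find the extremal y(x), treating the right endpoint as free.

The Lagrangian L = (1/2) (y')^2 + 3 y^2 gives
    ∂L/∂y = 6 y,   ∂L/∂y' = y'.
Euler-Lagrange: y'' − 6 y = 0.
With k = sqrt(6), the general solution is
    y(x) = A cosh(sqrt(6) x) + B sinh(sqrt(6) x).
Fixed left endpoint y(0) = 1 ⇒ A = 1.
The right endpoint x = 5 is free, so the natural (transversality) condition is ∂L/∂y' |_{x=5} = 0, i.e. y'(5) = 0.
Compute y'(x) = A k sinh(k x) + B k cosh(k x), so
    y'(5) = A k sinh(k·5) + B k cosh(k·5) = 0
    ⇒ B = −A tanh(k·5) = − tanh(sqrt(6)·5).
Therefore the extremal is
    y(x) = cosh(sqrt(6) x) − tanh(sqrt(6)·5) sinh(sqrt(6) x).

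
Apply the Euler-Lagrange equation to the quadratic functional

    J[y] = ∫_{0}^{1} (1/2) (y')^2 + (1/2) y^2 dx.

The Lagrangian is L = (1/2) (y')^2 + (1/2) y^2.
Compute ∂L/∂y = y, ∂L/∂y' = y'.
The Euler-Lagrange equation d/dx(∂L/∂y') − ∂L/∂y = 0 reduces to
    y'' − y = 0.
Its general solution is
    y(x) = A e^x + B e^(−x),
with A, B fixed by the endpoint conditions.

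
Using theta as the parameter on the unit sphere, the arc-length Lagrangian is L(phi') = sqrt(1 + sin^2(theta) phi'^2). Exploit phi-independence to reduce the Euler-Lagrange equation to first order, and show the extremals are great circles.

On the unit sphere with spherical coordinates (θ, φ), the induced metric is
    ds^2 = dθ^2 + sin^2(θ) dφ^2.
Parameterise by θ; the arc-length functional is
    J[φ] = ∫ sqrt(1 + sin^2(θ) (dφ/dθ)^2) dθ,
so L = sqrt(1 + sin^2(θ) φ'^2). Compute
    ∂L/∂φ = 0  (L has no explicit φ dependence),
    ∂L/∂φ' = sin^2(θ) φ' / sqrt(1 + sin^2(θ) φ'^2).
Since ∂L/∂φ = 0, the Euler-Lagrange equation
    d/dθ(∂L/∂φ') − ∂L/∂φ = 0
reduces to d/dθ(∂L/∂φ') = 0, i.e. the momentum conjugate to φ is conserved:
    sin^2(θ) φ' / sqrt(1 + sin^2(θ) φ'^2) = C.
This is Clairaut's relation for the sphere. Solving for φ' and integrating gives the great-circle family
    cot(θ) = A cos(φ − φ_0),
i.e. the intersection of the sphere with a plane through the origin. The two constants A and φ_0 (equivalently C and one phase) are fixed by the two endpoint conditions.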